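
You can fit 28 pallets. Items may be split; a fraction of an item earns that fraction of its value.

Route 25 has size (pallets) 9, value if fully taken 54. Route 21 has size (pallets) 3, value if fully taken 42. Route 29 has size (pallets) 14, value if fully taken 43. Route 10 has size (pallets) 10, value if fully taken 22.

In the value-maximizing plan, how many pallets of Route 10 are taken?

2

Best value per unit of size first: Route 21 42/3≈14, Route 25 54/9≈6, Route 29 43/14≈3.07, Route 10 22/10≈2.2.
Take all of Route 21 (3 pallets, value 42) ; 25 pallets left.
All 9 pallets of Route 25 fit (value 54) ; 16 remain.
All 14 pallets of Route 29 fit (value 43) ; 2 remain.
Fill the last 2 pallets with part of Route 10: 2/10 of it earns 4.4.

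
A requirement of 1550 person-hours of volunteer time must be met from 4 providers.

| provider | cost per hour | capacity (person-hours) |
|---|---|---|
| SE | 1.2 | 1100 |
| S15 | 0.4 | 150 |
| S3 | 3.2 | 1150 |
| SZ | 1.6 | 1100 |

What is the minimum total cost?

Fill from the cheapest provider first.
S15 at 0.4: take all 150 person-hours → 1400 still needed.
SE at 1.2: take all 1100 person-hours → 300 still needed.
Take 300 from SZ at 1.6 to finish.
S3: unused.
Cost = 150×0.4 + 1100×1.2 + 300×1.6 = 1860.

1860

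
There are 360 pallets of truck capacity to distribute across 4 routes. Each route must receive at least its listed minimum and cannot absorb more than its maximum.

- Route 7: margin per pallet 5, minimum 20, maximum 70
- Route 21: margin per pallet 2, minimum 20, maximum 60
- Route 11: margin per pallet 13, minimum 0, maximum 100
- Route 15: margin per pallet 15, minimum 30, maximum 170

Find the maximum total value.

Meeting every minimum uses 20+20+0+30 = 70 pallets, leaving 290.
Order the routes by margin per pallet: Route 15 15 > Route 11 13 > Route 7 5 > Route 21 2.
Route 15 takes 140 more to reach its cap of 170 → 150 left.
Route 11 takes 100 more to reach its cap of 100 → 50 left.
Route 7: +50 to 70 (cap) → 0 left.
Total = 5×70 + 2×20 + 13×100 + 15×170 = 4240.

4240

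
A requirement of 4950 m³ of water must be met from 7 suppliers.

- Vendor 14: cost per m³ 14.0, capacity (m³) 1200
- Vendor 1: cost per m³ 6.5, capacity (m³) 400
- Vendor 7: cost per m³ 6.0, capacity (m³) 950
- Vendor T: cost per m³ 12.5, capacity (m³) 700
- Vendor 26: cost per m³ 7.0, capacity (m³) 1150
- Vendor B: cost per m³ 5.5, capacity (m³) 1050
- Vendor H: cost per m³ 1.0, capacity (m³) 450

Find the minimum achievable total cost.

Use suppliers in increasing cost order.
Take 450 from Vendor H at 1.0 ; need 4500 more.
Take 1050 from Vendor B at 5.5 ; need 3450 more.
Vendor 7 at 6.0: take all 950 m³ ; 2500 still needed.
Vendor 1 (6.5): use full 400 ; 2100 m³ to go.
Vendor 26 (7.0): use full 1150 ; 950 m³ to go.
Vendor T at 12.5: take all 700 m³ ; 250 still needed.
Vendor 14 at 14.0: take 250 of its 1200 ; requirement met.
Cost = 450×1.0 + 1050×5.5 + 950×6.0 + 400×6.5 + 1150×7.0 + 700×12.5 + 250×14.0 = 34825.

34825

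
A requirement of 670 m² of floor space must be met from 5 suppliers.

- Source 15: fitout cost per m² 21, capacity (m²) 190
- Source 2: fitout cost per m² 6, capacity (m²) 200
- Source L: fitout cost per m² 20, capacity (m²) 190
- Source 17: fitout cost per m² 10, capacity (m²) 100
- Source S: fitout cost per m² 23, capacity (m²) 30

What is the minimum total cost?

9780

Cheapest first:
Source 2 at 6: take all 200 m² ; 470 still needed.
Source 17 (10): use full 100 ; 370 m² to go.
Source L (20): use full 190 ; 180 m² to go.
Take 180 from Source 15 at 21 to finish.
Source S: unused.
Cost = 200×6 + 100×10 + 190×20 + 180×21 = 9780.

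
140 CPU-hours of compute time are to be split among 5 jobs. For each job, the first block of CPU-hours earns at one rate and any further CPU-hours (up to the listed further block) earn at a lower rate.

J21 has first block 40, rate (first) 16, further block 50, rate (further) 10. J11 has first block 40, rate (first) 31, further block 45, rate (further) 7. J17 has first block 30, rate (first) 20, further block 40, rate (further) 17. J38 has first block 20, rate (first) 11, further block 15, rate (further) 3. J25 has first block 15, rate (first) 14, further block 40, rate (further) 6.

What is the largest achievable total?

3000

Order all 10 blocks by rate: J11/tier1 31 > J17/tier1 20 > J17/tier2 17 > J21/tier1 16 > J25/tier1 14 > J38/tier1 11 > J21/tier2 10 > J11/tier2 7 > J25/tier2 6 > J38/tier2 3.
J11/tier1 (31): +40 — 100 left.
Fill J17 tier1 block (30 at 20) — 70 left.
Fill J17 tier2 block (40 at 17) — 30 left.
J21/tier1: +30 of 40 at 16; pool empty.
Total = 31×40 + 20×30 + 17×40 + 16×30 = 3000.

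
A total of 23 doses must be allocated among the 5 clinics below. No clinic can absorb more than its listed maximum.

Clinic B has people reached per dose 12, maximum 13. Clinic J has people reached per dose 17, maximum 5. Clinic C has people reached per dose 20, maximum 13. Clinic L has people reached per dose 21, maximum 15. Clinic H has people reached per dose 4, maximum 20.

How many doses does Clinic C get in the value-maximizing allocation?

Order the clinics by people reached per dose: Clinic L 21 > Clinic C 20 > Clinic J 17 > Clinic B 12 > Clinic H 4.
Give Clinic L 15 to hit its cap of 15 → 8 left.
Clinic C: +8 (room for 13) → 8. Pool exhausted.

8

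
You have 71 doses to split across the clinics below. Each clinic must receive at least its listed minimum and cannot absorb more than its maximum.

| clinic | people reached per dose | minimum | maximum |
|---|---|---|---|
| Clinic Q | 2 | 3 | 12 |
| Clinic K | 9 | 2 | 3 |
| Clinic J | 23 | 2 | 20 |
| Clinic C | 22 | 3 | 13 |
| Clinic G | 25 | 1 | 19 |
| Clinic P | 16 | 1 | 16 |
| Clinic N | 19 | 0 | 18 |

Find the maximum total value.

1508

Meeting every minimum uses 3+2+2+3+1+1+0 = 12 doses, leaving 59.
Order the clinics by people reached per dose: Clinic G 25 > Clinic J 23 > Clinic C 22 > Clinic N 19 > Clinic P 16 > Clinic K 9 > Clinic Q 2.
Give Clinic G 18 more to hit its cap of 19 → 41 left.
Clinic J takes 18 more to reach its cap of 20 → 23 left.
Give Clinic C 10 more to hit its cap of 13 → 13 left.
Clinic N has room for 18 more but only 13 remain, so it gets 13.
Total = 2×3 + 9×2 + 23×20 + 22×13 + 25×19 + 16×1 + 19×13 = 1508.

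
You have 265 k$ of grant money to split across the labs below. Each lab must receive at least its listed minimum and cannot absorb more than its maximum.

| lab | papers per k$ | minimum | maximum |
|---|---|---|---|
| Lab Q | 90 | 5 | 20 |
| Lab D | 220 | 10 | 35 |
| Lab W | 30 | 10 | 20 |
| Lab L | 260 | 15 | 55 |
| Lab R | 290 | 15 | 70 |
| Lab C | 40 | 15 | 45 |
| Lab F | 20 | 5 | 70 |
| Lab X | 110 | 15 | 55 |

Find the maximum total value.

51150

Meeting every minimum uses 5+10+10+15+15+15+5+15 = 90 k$, leaving 175.
Order the labs by papers per k$: Lab R 290 > Lab L 260 > Lab D 220 > Lab X 110 > Lab Q 90 > Lab C 40 > Lab W 30 > Lab F 20.
Lab R takes 55 more to reach its cap of 70 → 120 left.
Give Lab L 40 more to hit its cap of 55 → 80 left.
Lab D: +25 to 35 (cap) → 55 left.
Lab X takes 40 more to reach its cap of 55 → 15 left.
Give Lab Q 15 more to hit its cap of 20 → 0 left.
Total = 90×20 + 220×35 + 30×10 + 260×55 + 290×70 + 40×15 + 20×5 + 110×55 = 51150.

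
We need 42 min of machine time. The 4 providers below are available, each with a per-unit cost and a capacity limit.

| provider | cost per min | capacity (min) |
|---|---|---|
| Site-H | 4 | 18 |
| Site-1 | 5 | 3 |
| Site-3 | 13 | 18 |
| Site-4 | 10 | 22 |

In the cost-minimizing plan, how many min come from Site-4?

Fill from the cheapest provider first.
Site-H at 4: take all 18 min ; 24 still needed.
Take 3 from Site-1 at 5 ; need 21 more.
Site-4 at 10: take 21 of its 22 ; requirement met.
Site-3: unused.

21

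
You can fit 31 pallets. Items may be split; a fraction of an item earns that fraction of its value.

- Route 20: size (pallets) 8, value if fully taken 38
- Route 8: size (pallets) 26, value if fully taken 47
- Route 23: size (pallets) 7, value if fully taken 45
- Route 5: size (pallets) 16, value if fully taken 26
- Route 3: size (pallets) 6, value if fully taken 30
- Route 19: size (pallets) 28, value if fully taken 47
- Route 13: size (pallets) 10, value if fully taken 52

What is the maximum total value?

165

Sort by value density: Route 23 45/7≈6.43, Route 13 52/10≈5.2, Route 3 30/6≈5, Route 20 38/8≈4.75, Route 8 47/26≈1.81, Route 19 47/28≈1.68, Route 5 26/16≈1.62.
Route 23: take in full, 7 pallets for value 45 — 24 left.
Route 13: take in full, 10 pallets for value 52 — 14 left.
All 6 pallets of Route 3 fit (value 30) — 8 remain.
Route 20: take in full, 8 pallets for value 38 — 0 left.
Total value = 165.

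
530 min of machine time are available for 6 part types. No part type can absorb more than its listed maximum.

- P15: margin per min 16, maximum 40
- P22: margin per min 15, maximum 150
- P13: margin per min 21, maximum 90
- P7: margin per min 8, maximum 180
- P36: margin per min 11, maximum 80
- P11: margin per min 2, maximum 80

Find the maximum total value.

Order the part types by margin per min: P13 21 > P15 16 > P22 15 > P36 11 > P7 8 > P11 2.
P13 takes 90 to reach its cap of 90 → 440 left.
P15: +40 to 40 (cap) → 400 left.
P22: +150 to 150 (cap) → 250 left.
Give P36 80 to hit its cap of 80 → 170 left.
P7 has room for 180 but only 170 remain, so it gets 170.
Total = 16×40 + 15×150 + 21×90 + 8×170 + 11×80 = 7020.

7020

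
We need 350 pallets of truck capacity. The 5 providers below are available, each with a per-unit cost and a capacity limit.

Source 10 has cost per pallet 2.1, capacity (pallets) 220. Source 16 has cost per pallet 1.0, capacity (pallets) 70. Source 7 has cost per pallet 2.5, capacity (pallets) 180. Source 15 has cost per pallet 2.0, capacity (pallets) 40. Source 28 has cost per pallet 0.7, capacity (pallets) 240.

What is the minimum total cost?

318

Cheapest first:
Source 28 at 0.7: take all 240 pallets → 110 still needed.
Source 16 at 1.0: take all 70 pallets → 40 still needed.
Take 40 from Source 15 at 2.0 → need 0 more.
Source 10, Source 7: unused.
Cost = 240×0.7 + 70×1.0 + 40×2.0 = 318.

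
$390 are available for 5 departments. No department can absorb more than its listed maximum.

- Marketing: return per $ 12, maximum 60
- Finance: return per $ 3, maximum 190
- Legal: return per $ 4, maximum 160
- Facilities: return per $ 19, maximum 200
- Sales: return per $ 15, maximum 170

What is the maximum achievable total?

6590

Rank by return per $: Facilities 19 > Sales 15 > Marketing 12 > Legal 4 > Finance 3.
Give Facilities 200 to hit its cap of 200 — 190 left.
Sales: +170 to 170 (cap) — 20 left.
Only 20 left; Marketing takes them to reach 20.
Total = 12×20 + 19×200 + 15×170 = 6590.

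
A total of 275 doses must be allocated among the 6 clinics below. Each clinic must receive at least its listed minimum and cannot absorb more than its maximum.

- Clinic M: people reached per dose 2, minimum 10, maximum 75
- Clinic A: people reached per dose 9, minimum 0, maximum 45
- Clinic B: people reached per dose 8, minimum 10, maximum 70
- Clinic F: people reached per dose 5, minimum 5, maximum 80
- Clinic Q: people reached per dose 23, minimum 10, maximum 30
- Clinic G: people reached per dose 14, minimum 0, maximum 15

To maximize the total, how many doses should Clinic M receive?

35

Meeting every minimum uses 10+0+10+5+10+0 = 35 doses, leaving 240.
Rank by people reached per dose: Clinic Q 23 > Clinic G 14 > Clinic A 9 > Clinic B 8 > Clinic F 5 > Clinic M 2.
Clinic Q takes 20 more to reach its cap of 30 — 220 left.
Clinic G takes 15 more to reach its cap of 15 — 205 left.
Give Clinic A 45 more to hit its cap of 45 — 160 left.
Clinic B takes 60 more to reach its cap of 70 — 100 left.
Clinic F takes 75 more to reach its cap of 80 — 25 left.
Clinic M: +25 (room for 65) → 35. Pool exhausted.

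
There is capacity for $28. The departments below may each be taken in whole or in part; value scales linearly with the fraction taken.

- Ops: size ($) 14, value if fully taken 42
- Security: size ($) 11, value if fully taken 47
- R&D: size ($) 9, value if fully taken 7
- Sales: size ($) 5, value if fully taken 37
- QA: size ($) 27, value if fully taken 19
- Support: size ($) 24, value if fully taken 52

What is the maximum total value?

120

Best value per unit of size first: Sales 37/5≈7.4, Security 47/11≈4.27, Ops 42/14≈3, Support 52/24≈2.17, R&D 7/9≈0.778, QA 19/27≈0.704.
All 5 $ of Sales fit (value 37) — 23 remain.
Take all of Security (11 $, value 47) — 12 $ left.
Only 12 $ remain; take 12/14 of Ops for value 42×12/14 = 36.
Total value = 120.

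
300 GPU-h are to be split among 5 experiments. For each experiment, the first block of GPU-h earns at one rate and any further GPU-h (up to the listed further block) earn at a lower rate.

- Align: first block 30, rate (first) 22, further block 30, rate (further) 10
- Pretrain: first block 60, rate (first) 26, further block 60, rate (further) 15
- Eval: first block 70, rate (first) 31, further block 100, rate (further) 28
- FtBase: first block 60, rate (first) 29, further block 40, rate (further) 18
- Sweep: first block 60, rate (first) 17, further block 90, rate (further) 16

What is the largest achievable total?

Rank every tier by rate: Eval/tier1 31 > FtBase/tier1 29 > Eval/tier2 28 > Pretrain/tier1 26 > Align/tier1 22 > FtBase/tier2 18 > Sweep/tier1 17 > Sweep/tier2 16 > Pretrain/tier2 15 > Align/tier2 10.
Fill Eval tier1 block (70 at 31) → 230 left.
Fill FtBase tier1 block (60 at 29) → 170 left.
Fill Eval tier2 block (100 at 28) → 70 left.
Pretrain/tier1 (26): +60 → 10 left.
Align/tier1: +10 of 30 at 22; pool empty.
Total = 31×70 + 29×60 + 28×100 + 26×60 + 22×10 = 8490.

8490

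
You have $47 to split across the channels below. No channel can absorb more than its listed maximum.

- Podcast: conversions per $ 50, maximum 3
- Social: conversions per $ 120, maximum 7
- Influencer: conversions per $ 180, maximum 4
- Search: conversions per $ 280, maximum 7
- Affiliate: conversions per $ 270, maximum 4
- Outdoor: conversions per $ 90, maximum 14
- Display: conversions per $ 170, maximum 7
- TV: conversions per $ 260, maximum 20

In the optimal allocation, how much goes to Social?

5

Order the channels by conversions per $: Search 280 > Affiliate 270 > TV 260 > Influencer 180 > Display 170 > Social 120 > Outdoor 90 > Podcast 50.
Give Search 7 to hit its cap of 7 ; 40 left.
Affiliate: +4 to 4 (cap) ; 36 left.
TV takes 20 to reach its cap of 20 ; 16 left.
Influencer: +4 to 4 (cap) ; 12 left.
Display takes 7 to reach its cap of 7 ; 5 left.
Social has room for 7 but only 5 remain, so it gets 5.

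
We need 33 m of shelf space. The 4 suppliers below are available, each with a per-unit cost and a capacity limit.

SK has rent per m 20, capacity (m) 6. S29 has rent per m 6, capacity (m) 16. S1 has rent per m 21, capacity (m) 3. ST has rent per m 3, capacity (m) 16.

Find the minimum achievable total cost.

Use suppliers in increasing cost order.
ST (3): use full 16 — 17 m to go.
S29 at 6: take all 16 m — 1 still needed.
SK (20): take the remaining 1 — done.
S1: unused.
Cost = 16×3 + 16×6 + 1×20 = 164.

164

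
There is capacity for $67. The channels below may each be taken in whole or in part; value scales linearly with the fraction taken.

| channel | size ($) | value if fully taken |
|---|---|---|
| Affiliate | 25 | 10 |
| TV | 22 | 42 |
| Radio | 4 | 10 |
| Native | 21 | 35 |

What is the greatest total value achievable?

Best value per unit of size first: Radio 10/4≈2.5, TV 42/22≈1.91, Native 35/21≈1.67, Affiliate 10/25≈0.4.
Take all of Radio (4 $, value 10) ; 63 $ left.
TV: take in full, 22 $ for value 42 ; 41 left.
All 21 $ of Native fit (value 35) ; 20 remain.
20 $ left: a 20/25 share of Affiliate gives 10×20/25 = 8.
Total value = 95.

95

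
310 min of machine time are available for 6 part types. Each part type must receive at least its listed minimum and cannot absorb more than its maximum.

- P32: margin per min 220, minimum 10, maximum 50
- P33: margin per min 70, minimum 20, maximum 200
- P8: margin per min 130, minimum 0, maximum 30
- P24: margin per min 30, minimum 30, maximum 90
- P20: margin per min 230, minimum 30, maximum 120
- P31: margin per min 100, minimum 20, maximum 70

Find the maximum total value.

50800

Meeting every minimum uses 10+20+0+30+30+20 = 110 min, leaving 200.
Order the part types by margin per min: P20 230 > P32 220 > P8 130 > P31 100 > P33 70 > P24 30.
P20: +90 to 120 (cap) — 110 left.
P32: +40 to 50 (cap) — 70 left.
Give P8 30 more to hit its cap of 30 — 40 left.
P31: +40 (room for 50) → 60. Pool exhausted.
Total = 220×50 + 70×20 + 130×30 + 30×30 + 230×120 + 100×60 = 50800.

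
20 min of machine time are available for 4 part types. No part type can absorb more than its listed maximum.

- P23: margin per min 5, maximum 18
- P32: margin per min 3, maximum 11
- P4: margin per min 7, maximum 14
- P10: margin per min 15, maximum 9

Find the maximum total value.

212

Rank by margin per min: P10 15 > P4 7 > P23 5 > P32 3.
P10: +9 to 9 (cap) → 11 left.
P4: +11 (room for 14) → 11. Pool exhausted.
Total = 7×11 + 15×9 = 212.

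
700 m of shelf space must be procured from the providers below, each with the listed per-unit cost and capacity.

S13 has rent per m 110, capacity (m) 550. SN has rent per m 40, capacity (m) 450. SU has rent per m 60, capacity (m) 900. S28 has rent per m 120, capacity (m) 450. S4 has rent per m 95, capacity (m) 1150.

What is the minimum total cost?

Fill from the cheapest provider first.
SN at 40: take all 450 m ; 250 still needed.
SU (60): take the remaining 250 ; done.
S4, S13, S28: unused.
Cost = 450×40 + 250×60 = 33000.

33000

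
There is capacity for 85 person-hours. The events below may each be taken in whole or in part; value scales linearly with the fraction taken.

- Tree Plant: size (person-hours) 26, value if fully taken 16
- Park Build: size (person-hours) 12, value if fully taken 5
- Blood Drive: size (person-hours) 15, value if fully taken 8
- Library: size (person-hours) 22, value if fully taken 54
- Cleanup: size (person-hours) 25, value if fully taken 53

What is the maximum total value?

Sort by value density: Library 54/22≈2.45, Cleanup 53/25≈2.12, Tree Plant 16/26≈0.615, Blood Drive 8/15≈0.533, Park Build 5/12≈0.417.
Take all of Library (22 person-hours, value 54) → 63 person-hours left.
All 25 person-hours of Cleanup fit (value 53) → 38 remain.
All 26 person-hours of Tree Plant fit (value 16) → 12 remain.
Fill the last 12 person-hours with part of Blood Drive: 12/15 of it earns 6.4.
Total value = 129.4.

129.4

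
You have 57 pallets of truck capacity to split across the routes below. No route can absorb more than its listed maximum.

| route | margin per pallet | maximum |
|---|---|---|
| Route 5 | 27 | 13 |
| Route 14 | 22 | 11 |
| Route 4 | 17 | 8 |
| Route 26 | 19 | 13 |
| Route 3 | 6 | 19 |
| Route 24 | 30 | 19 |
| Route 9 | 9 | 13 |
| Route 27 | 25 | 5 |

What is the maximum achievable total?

Order the routes by margin per pallet: Route 24 30 > Route 5 27 > Route 27 25 > Route 14 22 > Route 26 19 > Route 4 17 > Route 9 9 > Route 3 6.
Give Route 24 19 to hit its cap of 19 ; 38 left.
Route 5: +13 to 13 (cap) ; 25 left.
Give Route 27 5 to hit its cap of 5 ; 20 left.
Give Route 14 11 to hit its cap of 11 ; 9 left.
Route 26: +9 (room for 13) → 9. Pool exhausted.
Total = 27×13 + 22×11 + 19×9 + 30×19 + 25×5 = 1459.

1459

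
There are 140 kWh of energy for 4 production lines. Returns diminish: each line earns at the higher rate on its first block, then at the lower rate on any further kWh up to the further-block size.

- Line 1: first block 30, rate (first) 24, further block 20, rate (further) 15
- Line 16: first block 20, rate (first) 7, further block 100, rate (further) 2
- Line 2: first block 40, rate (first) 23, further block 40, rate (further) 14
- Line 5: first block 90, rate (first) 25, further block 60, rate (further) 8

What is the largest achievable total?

3430

Order all 8 blocks by rate: Line 5/tier1 25 > Line 1/tier1 24 > Line 2/tier1 23 > Line 1/tier2 15 > Line 2/tier2 14 > Line 5/tier2 8 > Line 16/tier1 7 > Line 16/tier2 2.
Line 5 tier1 at 25: fill all 90 ; 50 left.
Line 1/tier1 (24): +30 ; 20 left.
Line 2 tier1 at 23: only 20 left, fill 20.
Total = 25×90 + 24×30 + 23×20 = 3430.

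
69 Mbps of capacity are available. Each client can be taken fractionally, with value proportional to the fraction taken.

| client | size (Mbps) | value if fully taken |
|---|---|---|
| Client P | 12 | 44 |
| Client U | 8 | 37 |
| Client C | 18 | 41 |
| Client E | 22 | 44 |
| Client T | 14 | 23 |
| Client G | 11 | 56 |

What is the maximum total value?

218

Best value per unit of size first: Client G 56/11≈5.09, Client U 37/8≈4.62, Client P 44/12≈3.67, Client C 41/18≈2.28, Client E 44/22≈2, Client T 23/14≈1.64.
Take all of Client G (11 Mbps, value 56) → 58 Mbps left.
Client U: take in full, 8 Mbps for value 37 → 50 left.
Take all of Client P (12 Mbps, value 44) → 38 Mbps left.
All 18 Mbps of Client C fit (value 41) → 20 remain.
20 Mbps left: a 20/22 share of Client E gives 44×20/22 = 40.
Total value = 218.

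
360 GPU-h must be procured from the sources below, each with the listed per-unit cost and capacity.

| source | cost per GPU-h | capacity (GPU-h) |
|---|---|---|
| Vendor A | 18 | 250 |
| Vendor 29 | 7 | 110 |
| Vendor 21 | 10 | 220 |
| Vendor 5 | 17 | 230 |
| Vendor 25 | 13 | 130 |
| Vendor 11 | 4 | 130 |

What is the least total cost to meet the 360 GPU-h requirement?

2490

Use sources in increasing cost order.
Take 130 from Vendor 11 at 4 ; need 230 more.
Take 110 from Vendor 29 at 7 ; need 120 more.
Vendor 21 at 10: take 120 of its 220 ; requirement met.
Vendor 25, Vendor 5, Vendor A: unused.
Cost = 130×4 + 110×7 + 120×10 = 2490.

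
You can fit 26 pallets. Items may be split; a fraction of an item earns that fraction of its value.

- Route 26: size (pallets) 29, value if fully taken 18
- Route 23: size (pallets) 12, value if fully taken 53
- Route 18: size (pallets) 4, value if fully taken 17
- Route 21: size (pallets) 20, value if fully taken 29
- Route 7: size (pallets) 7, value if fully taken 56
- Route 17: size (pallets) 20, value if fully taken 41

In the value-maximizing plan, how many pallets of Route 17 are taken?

Best value per unit of size first: Route 7 56/7≈8, Route 23 53/12≈4.42, Route 18 17/4≈4.25, Route 17 41/20≈2.05, Route 21 29/20≈1.45, Route 26 18/29≈0.621.
All 7 pallets of Route 7 fit (value 56) ; 19 remain.
Route 23: take in full, 12 pallets for value 53 ; 7 left.
Take all of Route 18 (4 pallets, value 17) ; 3 pallets left.
3 pallets left: a 3/20 share of Route 17 gives 41×3/20 = 6.15.

3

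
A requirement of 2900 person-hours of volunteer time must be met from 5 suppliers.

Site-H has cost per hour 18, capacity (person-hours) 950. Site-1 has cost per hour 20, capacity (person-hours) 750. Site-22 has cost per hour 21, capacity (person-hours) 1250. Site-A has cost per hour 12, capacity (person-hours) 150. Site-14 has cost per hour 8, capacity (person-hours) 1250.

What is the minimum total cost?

39900

Cheapest first:
Site-14 at 8: take all 1250 person-hours → 1650 still needed.
Site-A (12): use full 150 → 1500 person-hours to go.
Take 950 from Site-H at 18 → need 550 more.
Take 550 from Site-1 at 20 to finish.
Site-22: unused.
Cost = 1250×8 + 150×12 + 950×18 + 550×20 = 39900.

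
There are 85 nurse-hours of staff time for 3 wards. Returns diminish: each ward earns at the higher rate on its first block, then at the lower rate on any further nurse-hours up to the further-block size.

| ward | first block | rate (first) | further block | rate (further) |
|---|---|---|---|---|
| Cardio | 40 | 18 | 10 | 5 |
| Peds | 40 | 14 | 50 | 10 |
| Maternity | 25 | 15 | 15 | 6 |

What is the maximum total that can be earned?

Rank every tier by rate: Cardio/tier1 18 > Maternity/tier1 15 > Peds/tier1 14 > Peds/tier2 10 > Maternity/tier2 6 > Cardio/tier2 5.
Cardio/tier1 (18): +40 ; 45 left.
Fill Maternity tier1 block (25 at 15) ; 20 left.
Peds tier1 at 14: only 20 left, fill 20.
Total = 18×40 + 15×25 + 14×20 = 1375.

1375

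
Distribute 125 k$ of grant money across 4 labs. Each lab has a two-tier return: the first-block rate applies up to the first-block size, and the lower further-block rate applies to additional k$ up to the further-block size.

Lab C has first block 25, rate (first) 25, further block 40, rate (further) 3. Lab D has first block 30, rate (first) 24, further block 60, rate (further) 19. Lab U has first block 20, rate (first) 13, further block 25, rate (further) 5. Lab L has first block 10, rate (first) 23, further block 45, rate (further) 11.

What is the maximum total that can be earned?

Rank every tier by rate: Lab C/T1 25 > Lab D/T1 24 > Lab L/T1 23 > Lab D/T2 19 > Lab U/T1 13 > Lab L/T2 11 > Lab U/T2 5 > Lab C/T2 3.
Lab C T1 at 25: fill all 25 — 100 left.
Lab D T1 at 24: fill all 30 — 70 left.
Fill Lab L T1 block (10 at 23) — 60 left.
Fill Lab D T2 block (60 at 19) — 0 left.
Total = 25×25 + 24×30 + 23×10 + 19×60 = 2715.

2715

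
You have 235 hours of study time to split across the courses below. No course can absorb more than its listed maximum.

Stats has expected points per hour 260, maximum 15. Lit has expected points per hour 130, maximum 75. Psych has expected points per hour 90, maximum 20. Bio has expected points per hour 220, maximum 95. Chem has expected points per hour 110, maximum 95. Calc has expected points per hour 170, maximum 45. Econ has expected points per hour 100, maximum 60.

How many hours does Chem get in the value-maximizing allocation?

Order the courses by expected points per hour: Stats 260 > Bio 220 > Calc 170 > Lit 130 > Chem 110 > Econ 100 > Psych 90.
Give Stats 15 to hit its cap of 15 ; 220 left.
Bio takes 95 to reach its cap of 95 ; 125 left.
Calc: +45 to 45 (cap) ; 80 left.
Lit takes 75 to reach its cap of 75 ; 5 left.
Chem: +5 (room for 95) → 5. Pool exhausted.

5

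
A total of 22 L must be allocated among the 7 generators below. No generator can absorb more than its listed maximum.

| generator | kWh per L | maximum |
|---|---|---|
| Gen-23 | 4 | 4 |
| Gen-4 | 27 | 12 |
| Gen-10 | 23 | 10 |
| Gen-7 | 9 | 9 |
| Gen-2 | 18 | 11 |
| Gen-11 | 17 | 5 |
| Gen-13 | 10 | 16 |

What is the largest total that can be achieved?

Rank by kWh per L: Gen-4 27 > Gen-10 23 > Gen-2 18 > Gen-11 17 > Gen-13 10 > Gen-7 9 > Gen-23 4.
Gen-4 takes 12 to reach its cap of 12 → 10 left.
Gen-10: +10 to 10 (cap) → 0 left.
Total = 27×12 + 23×10 = 554.

554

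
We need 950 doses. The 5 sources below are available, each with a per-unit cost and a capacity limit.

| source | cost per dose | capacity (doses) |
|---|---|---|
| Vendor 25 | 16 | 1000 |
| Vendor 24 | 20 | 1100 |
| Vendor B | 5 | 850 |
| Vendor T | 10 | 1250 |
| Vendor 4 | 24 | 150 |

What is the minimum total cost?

Use sources in increasing cost order.
Vendor B (5): use full 850 ; 100 doses to go.
Vendor T at 10: take 100 of its 1250 ; requirement met.
Vendor 25, Vendor 24, Vendor 4: unused.
Cost = 850×5 + 100×10 = 5250.

5250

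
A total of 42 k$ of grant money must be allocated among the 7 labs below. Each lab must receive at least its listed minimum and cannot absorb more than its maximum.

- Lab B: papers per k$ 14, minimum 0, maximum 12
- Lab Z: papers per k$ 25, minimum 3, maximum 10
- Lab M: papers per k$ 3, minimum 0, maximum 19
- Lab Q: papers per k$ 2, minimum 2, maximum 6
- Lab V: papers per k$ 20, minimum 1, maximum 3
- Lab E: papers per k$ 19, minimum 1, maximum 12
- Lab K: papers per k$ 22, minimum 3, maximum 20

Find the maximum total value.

887

Meeting every minimum uses 0+3+0+2+1+1+3 = 10 k$, leaving 32.
Highest papers per k$ first: Lab Z 25 > Lab K 22 > Lab V 20 > Lab E 19 > Lab B 14 > Lab M 3 > Lab Q 2.
Give Lab Z 7 more to hit its cap of 10 — 25 left.
Give Lab K 17 more to hit its cap of 20 — 8 left.
Lab V takes 2 more to reach its cap of 3 — 6 left.
Lab E: +6 (room for 11) → 7. Pool exhausted.
Total = 25×10 + 2×2 + 20×3 + 19×7 + 22×20 = 887.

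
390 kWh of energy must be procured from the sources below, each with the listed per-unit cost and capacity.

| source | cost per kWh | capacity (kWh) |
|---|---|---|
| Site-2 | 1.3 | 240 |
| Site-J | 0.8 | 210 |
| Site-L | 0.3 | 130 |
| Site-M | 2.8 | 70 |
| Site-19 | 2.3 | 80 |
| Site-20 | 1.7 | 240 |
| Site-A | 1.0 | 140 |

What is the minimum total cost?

Cheapest first:
Take 130 from Site-L at 0.3 ; need 260 more.
Site-J (0.8): use full 210 ; 50 kWh to go.
Site-A (1.0): take the remaining 50 ; done.
Site-2, Site-20, Site-19, Site-M: unused.
Cost = 130×0.3 + 210×0.8 + 50×1.0 = 257.

257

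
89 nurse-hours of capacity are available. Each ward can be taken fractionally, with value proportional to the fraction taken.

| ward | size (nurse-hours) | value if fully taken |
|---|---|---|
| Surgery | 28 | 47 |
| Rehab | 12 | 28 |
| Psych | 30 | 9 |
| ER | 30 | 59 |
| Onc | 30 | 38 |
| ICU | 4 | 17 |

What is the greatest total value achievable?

170

Rank by value-to-size ratio: ICU 17/4≈4.25, Rehab 28/12≈2.33, ER 59/30≈1.97, Surgery 47/28≈1.68, Onc 38/30≈1.27, Psych 9/30≈0.3.
Take all of ICU (4 nurse-hours, value 17) ; 85 nurse-hours left.
All 12 nurse-hours of Rehab fit (value 28) ; 73 remain.
Take all of ER (30 nurse-hours, value 59) ; 43 nurse-hours left.
All 28 nurse-hours of Surgery fit (value 47) ; 15 remain.
Fill the last 15 nurse-hours with part of Onc: 15/30 of it earns 19.
Total value = 170.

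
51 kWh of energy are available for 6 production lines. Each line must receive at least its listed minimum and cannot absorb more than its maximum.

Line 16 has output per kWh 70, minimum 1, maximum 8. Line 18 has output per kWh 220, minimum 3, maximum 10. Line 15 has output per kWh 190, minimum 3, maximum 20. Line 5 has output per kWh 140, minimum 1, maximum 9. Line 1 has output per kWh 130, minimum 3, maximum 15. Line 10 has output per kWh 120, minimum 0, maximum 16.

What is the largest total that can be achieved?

8760

Meeting every minimum uses 1+3+3+1+3+0 = 11 kWh, leaving 40.
Highest output per kWh first: Line 18 220 > Line 15 190 > Line 5 140 > Line 1 130 > Line 10 120 > Line 16 70.
Line 18 takes 7 more to reach its cap of 10 → 33 left.
Give Line 15 17 more to hit its cap of 20 → 16 left.
Give Line 5 8 more to hit its cap of 9 → 8 left.
Line 1: +8 (room for 12) → 11. Pool exhausted.
Total = 70×1 + 220×10 + 190×20 + 140×9 + 130×11 = 8760.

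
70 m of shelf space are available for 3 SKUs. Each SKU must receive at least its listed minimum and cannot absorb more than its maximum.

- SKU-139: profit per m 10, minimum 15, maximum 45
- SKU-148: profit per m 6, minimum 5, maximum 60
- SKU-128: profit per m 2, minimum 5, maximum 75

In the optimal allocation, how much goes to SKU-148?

Meeting every minimum uses 15+5+5 = 25 m, leaving 45.
Rank by profit per m: SKU-139 10 > SKU-148 6 > SKU-128 2.
Give SKU-139 30 more to hit its cap of 45 — 15 left.
Only 15 left; SKU-148 takes them to reach 20.

20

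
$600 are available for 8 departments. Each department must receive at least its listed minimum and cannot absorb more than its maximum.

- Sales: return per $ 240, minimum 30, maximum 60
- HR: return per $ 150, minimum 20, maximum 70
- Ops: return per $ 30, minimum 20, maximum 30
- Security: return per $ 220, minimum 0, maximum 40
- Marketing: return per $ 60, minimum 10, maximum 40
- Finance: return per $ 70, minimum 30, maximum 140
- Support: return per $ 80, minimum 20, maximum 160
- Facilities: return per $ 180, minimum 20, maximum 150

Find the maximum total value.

Meeting every minimum uses 30+20+20+0+10+30+20+20 = 150 $, leaving 450.
Rank by return per $: Sales 240 > Security 220 > Facilities 180 > HR 150 > Support 80 > Finance 70 > Marketing 60 > Ops 30.
Sales takes 30 more to reach its cap of 60 — 420 left.
Give Security 40 more to hit its cap of 40 — 380 left.
Facilities: +130 to 150 (cap) — 250 left.
HR takes 50 more to reach its cap of 70 — 200 left.
Support: +140 to 160 (cap) — 60 left.
Finance has room for 110 more but only 60 remain, so it gets 90.
Total = 240×60 + 150×70 + 30×20 + 220×40 + 60×10 + 70×90 + 80×160 + 180×150 = 81000.

81000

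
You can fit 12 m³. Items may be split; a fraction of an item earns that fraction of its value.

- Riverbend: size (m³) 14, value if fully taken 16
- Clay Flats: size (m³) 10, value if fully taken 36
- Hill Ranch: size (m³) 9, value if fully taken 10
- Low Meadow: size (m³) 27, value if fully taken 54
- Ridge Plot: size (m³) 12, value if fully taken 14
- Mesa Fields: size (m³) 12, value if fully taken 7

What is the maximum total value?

40

Best value per unit of size first: Clay Flats 36/10≈3.6, Low Meadow 54/27≈2, Ridge Plot 14/12≈1.17, Riverbend 16/14≈1.14, Hill Ranch 10/9≈1.11, Mesa Fields 7/12≈0.583.
Clay Flats: take in full, 10 m³ for value 36 — 2 left.
2 m³ left: a 2/27 share of Low Meadow gives 54×2/27 = 4.
Total value = 40.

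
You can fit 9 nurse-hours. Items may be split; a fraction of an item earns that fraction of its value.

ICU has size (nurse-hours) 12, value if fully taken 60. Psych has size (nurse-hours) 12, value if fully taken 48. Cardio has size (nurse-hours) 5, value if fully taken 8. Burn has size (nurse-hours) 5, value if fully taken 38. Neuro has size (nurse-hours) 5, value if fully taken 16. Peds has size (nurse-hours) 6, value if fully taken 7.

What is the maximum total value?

58

Sort by value density: Burn 38/5≈7.6, ICU 60/12≈5, Psych 48/12≈4, Neuro 16/5≈3.2, Cardio 8/5≈1.6, Peds 7/6≈1.17.
Take all of Burn (5 nurse-hours, value 38) — 4 nurse-hours left.
Fill the last 4 nurse-hours with part of ICU: 4/12 of it earns 20.
Total value = 58.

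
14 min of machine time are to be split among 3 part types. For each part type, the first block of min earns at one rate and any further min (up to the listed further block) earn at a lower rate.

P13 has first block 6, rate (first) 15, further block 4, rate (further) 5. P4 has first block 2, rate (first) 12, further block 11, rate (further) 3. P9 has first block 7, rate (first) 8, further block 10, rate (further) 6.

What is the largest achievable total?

162

Treat each block as its own option and order by rate: P13/first 15 > P4/first 12 > P9/first 8 > P9/second 6 > P13/second 5 > P4/second 3.
Fill P13 first block (6 at 15) ; 8 left.
Fill P4 first block (2 at 12) ; 6 left.
6 remain; put them into P9 first at 8.
Total = 15×6 + 12×2 + 8×6 = 162.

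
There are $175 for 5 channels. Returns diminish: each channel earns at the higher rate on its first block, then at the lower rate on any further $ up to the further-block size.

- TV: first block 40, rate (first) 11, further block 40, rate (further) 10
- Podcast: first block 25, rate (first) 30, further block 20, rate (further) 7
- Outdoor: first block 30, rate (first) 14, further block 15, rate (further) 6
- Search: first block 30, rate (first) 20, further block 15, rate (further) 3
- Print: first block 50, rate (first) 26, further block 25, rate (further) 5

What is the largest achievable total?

3510

Order all 10 blocks by rate: Podcast/first 30 > Print/first 26 > Search/first 20 > Outdoor/first 14 > TV/first 11 > TV/second 10 > Podcast/second 7 > Outdoor/second 6 > Print/second 5 > Search/second 3.
Podcast first at 30: fill all 25 ; 150 left.
Print first at 26: fill all 50 ; 100 left.
Search first at 20: fill all 30 ; 70 left.
Outdoor first at 14: fill all 30 ; 40 left.
TV/first (11): +40 ; 0 left.
Total = 30×25 + 26×50 + 20×30 + 14×30 + 11×40 = 3510.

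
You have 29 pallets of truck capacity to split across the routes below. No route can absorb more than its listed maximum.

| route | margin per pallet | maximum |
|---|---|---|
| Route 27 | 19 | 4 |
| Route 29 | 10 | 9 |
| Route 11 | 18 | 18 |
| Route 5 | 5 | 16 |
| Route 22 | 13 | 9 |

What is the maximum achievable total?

Highest margin per pallet first: Route 27 19 > Route 11 18 > Route 22 13 > Route 29 10 > Route 5 5.
Route 27: +4 to 4 (cap) ; 25 left.
Route 11: +18 to 18 (cap) ; 7 left.
Route 22 has room for 9 but only 7 remain, so it gets 7.
Total = 19×4 + 18×18 + 13×7 = 491.

491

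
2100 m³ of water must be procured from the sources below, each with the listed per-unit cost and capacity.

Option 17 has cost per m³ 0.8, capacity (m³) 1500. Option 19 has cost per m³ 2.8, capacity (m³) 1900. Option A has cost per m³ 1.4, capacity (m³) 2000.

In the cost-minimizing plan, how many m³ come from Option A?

600

Cheapest first:
Option 17 (0.8): use full 1500 ; 600 m³ to go.
Take 600 from Option A at 1.4 to finish.
Option 19: unused.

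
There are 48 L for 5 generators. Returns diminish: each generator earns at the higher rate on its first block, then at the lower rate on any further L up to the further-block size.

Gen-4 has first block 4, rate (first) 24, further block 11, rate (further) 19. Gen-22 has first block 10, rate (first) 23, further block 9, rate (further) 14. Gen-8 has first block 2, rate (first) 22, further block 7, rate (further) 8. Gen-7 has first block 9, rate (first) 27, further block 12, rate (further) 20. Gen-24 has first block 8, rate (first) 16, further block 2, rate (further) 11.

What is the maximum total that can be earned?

Order all 10 blocks by rate: Gen-7/tier1 27 > Gen-4/tier1 24 > Gen-22/tier1 23 > Gen-8/tier1 22 > Gen-7/tier2 20 > Gen-4/tier2 19 > Gen-24/tier1 16 > Gen-22/tier2 14 > Gen-24/tier2 11 > Gen-8/tier2 8.
Gen-7/tier1 (27): +9 → 39 left.
Gen-4/tier1 (24): +4 → 35 left.
Gen-22/tier1 (23): +10 → 25 left.
Gen-8 tier1 at 22: fill all 2 → 23 left.
Gen-7 tier2 at 20: fill all 12 → 11 left.
Fill Gen-4 tier2 block (11 at 19) → 0 left.
Total = 27×9 + 24×4 + 23×10 + 22×2 + 20×12 + 19×11 = 1062.

1062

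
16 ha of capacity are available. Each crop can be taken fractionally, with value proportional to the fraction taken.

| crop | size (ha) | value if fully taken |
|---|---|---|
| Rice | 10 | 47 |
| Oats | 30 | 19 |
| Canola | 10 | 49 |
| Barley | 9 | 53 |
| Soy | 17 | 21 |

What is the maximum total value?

Sort by value density: Barley 53/9≈5.89, Canola 49/10≈4.9, Rice 47/10≈4.7, Soy 21/17≈1.24, Oats 19/30≈0.633.
Take all of Barley (9 ha, value 53) → 7 ha left.
Only 7 ha remain; take 7/10 of Canola for value 49×7/10 = 34.3.
Total value = 87.3.

87.3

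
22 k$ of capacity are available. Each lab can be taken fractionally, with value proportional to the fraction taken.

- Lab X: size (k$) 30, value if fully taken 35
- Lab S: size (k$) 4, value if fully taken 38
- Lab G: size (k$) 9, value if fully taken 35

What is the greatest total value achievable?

Rank by value-to-size ratio: Lab S 38/4≈9.5, Lab G 35/9≈3.89, Lab X 35/30≈1.17.
Lab S: take in full, 4 k$ for value 38 — 18 left.
All 9 k$ of Lab G fit (value 35) — 9 remain.
Only 9 k$ remain; take 9/30 of Lab X for value 35×9/30 = 10.5.
Total value = 83.5.

83.5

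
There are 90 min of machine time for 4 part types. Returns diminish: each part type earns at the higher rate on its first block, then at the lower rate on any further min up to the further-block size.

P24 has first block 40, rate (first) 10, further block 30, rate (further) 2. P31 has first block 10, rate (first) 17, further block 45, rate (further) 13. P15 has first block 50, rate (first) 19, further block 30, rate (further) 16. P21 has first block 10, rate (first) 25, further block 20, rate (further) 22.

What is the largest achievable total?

Treat each block as its own option and order by rate: P21/T1 25 > P21/T2 22 > P15/T1 19 > P31/T1 17 > P15/T2 16 > P31/T2 13 > P24/T1 10 > P24/T2 2.
P21 T1 at 25: fill all 10 — 80 left.
P21/T2 (22): +20 — 60 left.
P15 T1 at 19: fill all 50 — 10 left.
P31 T1 at 17: fill all 10 — 0 left.
Total = 25×10 + 22×20 + 19×50 + 17×10 = 1810.

1810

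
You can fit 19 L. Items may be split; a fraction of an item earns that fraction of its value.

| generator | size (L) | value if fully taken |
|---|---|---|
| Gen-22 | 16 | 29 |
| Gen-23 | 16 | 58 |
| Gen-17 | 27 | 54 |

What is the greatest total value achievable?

Best value per unit of size first: Gen-23 58/16≈3.62, Gen-17 54/27≈2, Gen-22 29/16≈1.81.
All 16 L of Gen-23 fit (value 58) ; 3 remain.
Fill the last 3 L with part of Gen-17: 3/27 of it earns 6.
Total value = 64.

64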